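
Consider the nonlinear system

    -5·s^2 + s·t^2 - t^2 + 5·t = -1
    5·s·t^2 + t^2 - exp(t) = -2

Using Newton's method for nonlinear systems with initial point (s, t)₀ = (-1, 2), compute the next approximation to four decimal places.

(-1.0650, 1.0299)

At (-1, 2): F = (-2.0000, -21.389056).
Jacobian J = [[-10·s + t^2, 2·s·t - 2·t + 5], [5·t^2, 10·s·t + 2·t - exp(t)]].
At the point, J = [[14.0000, -3.0000], [20.0000, -23.389056]] (det J = -267.446785).
Solving J·Δ = −F gives Δ = (-0.0650, -0.9701).
Then the next iterate is (s, t)₁ = (-1.0650, 1.0299).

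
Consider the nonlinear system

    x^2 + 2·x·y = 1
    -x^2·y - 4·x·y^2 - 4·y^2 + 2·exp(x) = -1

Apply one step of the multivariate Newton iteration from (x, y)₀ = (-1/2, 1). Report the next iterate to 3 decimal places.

(0.726, 0.476)

At (-1/2, 1): F = (-1.750, -0.03694).
Jacobian J = [[2·x + 2·y, 2·x], [-2·x·y - 4·y^2 + 2·exp(x), -x^2 - 8·x·y - 8·y]].
At the point, J = [[1.000, -1.000], [-1.78694, -4.250]] (det J = -6.03694).
Solving J·Δ = −F gives Δ = (1.226, -0.524).
Then the next iterate is (x, y)₁ = (0.726, 0.476).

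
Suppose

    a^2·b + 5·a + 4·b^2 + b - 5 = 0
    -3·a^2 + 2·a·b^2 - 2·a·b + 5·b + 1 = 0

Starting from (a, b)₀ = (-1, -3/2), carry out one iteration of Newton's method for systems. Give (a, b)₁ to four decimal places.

At (-1, -3/2): F = (-4.0000, -17.0000).
Jacobian J = [[2·a·b + 5, a^2 + 8·b + 1], [-6·a + 2·b^2 - 2·b, 4·a·b - 2·a + 5]].
At the point, J = [[8.0000, -10.0000], [13.5000, 13.0000]] (det J = 239.0000).
Solving J·Δ = −F gives Δ = (0.9289, 0.3431).
Then the next iterate is (a, b)₁ = (-0.0711, -1.1569).

(-0.0711, -1.1569)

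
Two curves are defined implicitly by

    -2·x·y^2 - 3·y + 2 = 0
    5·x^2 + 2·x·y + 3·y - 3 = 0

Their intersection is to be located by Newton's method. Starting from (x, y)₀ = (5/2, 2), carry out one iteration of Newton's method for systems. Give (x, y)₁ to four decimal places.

(1.1306, 1.4328)

At (5/2, 2): F = (-24.0000, 44.2500).
Jacobian J = [[-2·y^2, -4·x·y - 3], [10·x + 2·y, 2·x + 3]].
At the point, J = [[-8.0000, -23.0000], [29.0000, 8.0000]] (det J = 603.0000).
Solving J·Δ = −F gives Δ = (-1.3694, -0.5672).
Then the next iterate is (x, y)₁ = (1.1306, 1.4328).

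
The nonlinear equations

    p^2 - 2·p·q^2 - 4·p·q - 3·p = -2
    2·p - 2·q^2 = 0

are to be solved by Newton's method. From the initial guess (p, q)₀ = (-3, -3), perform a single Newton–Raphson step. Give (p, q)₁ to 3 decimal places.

(-3.909, -0.848)

At (-3, -3): F = (38.000, -24.000).
Jacobian J = [[2·p - 2·q^2 - 4·q - 3, -4·p·q - 4·p], [2, -4·q]].
At the point, J = [[-15.000, -24.000], [2.000, 12.000]] (det J = -132.000).
Solving J·Δ = −F gives Δ = (-0.909, 2.152).
Then the next iterate is (p, q)₁ = (-3.909, -0.848).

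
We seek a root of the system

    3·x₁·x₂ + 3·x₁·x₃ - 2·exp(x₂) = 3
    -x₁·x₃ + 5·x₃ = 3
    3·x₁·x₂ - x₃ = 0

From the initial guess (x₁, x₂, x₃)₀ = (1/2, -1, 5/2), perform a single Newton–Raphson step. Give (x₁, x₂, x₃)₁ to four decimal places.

(0.9383, 1.4835, 0.9102)

At (1/2, -1, 5/2): F = (-1.485759, 8.2500, -4.0000).
Jacobian J = [[3·x₂ + 3·x₃, 3·x₁ - 2·exp(x₂), 3·x₁], [-x₃, 0, -x₁ + 5], [3·x₂, 3·x₁, -1]].
At the point, J = [[4.5000, 0.764241, 1.5000], [-2.5000, 0.0000, 4.5000], [-3.0000, 1.5000, -1.0000]] (det J = -48.227858).
Solving J·Δ = −F gives Δ = (0.4383, 2.4835, -1.5898).
Then the next iterate is (x₁, x₂, x₃)₁ = (0.9383, 1.4835, 0.9102).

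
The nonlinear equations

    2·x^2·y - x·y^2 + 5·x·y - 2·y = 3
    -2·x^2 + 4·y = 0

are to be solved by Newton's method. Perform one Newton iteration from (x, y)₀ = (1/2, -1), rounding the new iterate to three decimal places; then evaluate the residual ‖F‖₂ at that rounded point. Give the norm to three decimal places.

2.970

At (1/2, -1): F = (-4.500, -4.500).
Jacobian J = [[4·x·y - y^2 + 5·y, 2·x^2 - 2·x·y + 5·x - 2], [-4·x, 4]].
At the point, J = [[-8.000, 2.000], [-2.000, 4.000]] (det J = -28.000).
Solving J·Δ = −F gives Δ = (-0.321, 0.964).
Then the next iterate is (x, y)₁ = (0.179, -0.036).
Re-evaluating at (0.179, -0.036): F = (-2.96276, -0.20808), so ‖F‖₂ = 2.970.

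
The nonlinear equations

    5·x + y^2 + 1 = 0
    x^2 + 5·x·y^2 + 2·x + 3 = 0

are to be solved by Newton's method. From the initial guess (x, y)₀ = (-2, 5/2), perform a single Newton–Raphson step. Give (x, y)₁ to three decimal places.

At (-2, 5/2): F = (-2.750, -59.500).
Jacobian J = [[5, 2·y], [2·x + 5·y^2 + 2, 10·x·y]].
At the point, J = [[5.000, 5.000], [29.250, -50.000]] (det J = -396.250).
Solving J·Δ = −F gives Δ = (1.098, -0.548).
Then the next iterate is (x, y)₁ = (-0.902, 1.952).

(-0.902, 1.952)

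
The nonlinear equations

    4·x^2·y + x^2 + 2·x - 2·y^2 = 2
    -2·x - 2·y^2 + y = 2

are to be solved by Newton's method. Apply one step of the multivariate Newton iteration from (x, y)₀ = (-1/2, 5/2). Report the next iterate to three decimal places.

At (-1/2, 5/2): F = (-12.750, -11.000).
Jacobian J = [[8·x·y + 2·x + 2, 4·x^2 - 4·y], [-2, -4·y + 1]].
At the point, J = [[-9.000, -9.000], [-2.000, -9.000]] (det J = 63.000).
Solving J·Δ = −F gives Δ = (-0.250, -1.167).
Then the next iterate is (x, y)₁ = (-0.750, 1.333).

(-0.750, 1.333)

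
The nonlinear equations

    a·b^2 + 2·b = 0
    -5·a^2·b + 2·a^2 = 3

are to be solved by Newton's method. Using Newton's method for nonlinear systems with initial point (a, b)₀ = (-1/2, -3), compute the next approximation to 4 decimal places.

At (-1/2, -3): F = (-10.5000, 1.2500).
Jacobian J = [[b^2, 2·a·b + 2], [-10·a·b + 4·a, -5·a^2]].
At the point, J = [[9.0000, 5.0000], [-17.0000, -1.2500]] (det J = 73.7500).
Solving J·Δ = −F gives Δ = (-0.0932, 2.2678).
Then the next iterate is (a, b)₁ = (-0.5932, -0.7322).

(-0.5932, -0.7322)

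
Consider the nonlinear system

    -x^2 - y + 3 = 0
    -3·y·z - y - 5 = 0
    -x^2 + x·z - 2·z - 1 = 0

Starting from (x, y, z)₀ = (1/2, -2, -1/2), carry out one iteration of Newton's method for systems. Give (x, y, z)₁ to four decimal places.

(-0.3654, 3.6154, 0.0321)

At (1/2, -2, -1/2): F = (4.7500, -6.0000, -0.5000).
Jacobian J = [[-2·x, -1, 0], [0, -3·z - 1, -3·y], [-2·x + z, 0, x - 2]].
At the point, J = [[-1.0000, -1.0000, 0.0000], [0.0000, 0.5000, 6.0000], [-1.5000, 0.0000, -1.5000]] (det J = 9.7500).
Solving J·Δ = −F gives Δ = (-0.8654, 5.6154, 0.5321).
Then the next iterate is (x, y, z)₁ = (-0.3654, 3.6154, 0.0321).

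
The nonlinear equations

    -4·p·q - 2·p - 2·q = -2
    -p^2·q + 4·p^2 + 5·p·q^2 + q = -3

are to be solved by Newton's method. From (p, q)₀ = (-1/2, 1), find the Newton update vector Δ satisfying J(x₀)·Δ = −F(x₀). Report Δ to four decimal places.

(0.5000, 0.7647)

At (-1/2, 1): F = (3.0000, 2.2500).
Jacobian J = [[-4·q - 2, -4·p - 2], [-2·p·q + 8·p + 5·q^2, -p^2 + 10·p·q + 1]].
At the point, J = [[-6.0000, 0.0000], [2.0000, -4.2500]] (det J = 25.5000).
Solving J·Δ = −F gives Δ = (0.5000, 0.7647).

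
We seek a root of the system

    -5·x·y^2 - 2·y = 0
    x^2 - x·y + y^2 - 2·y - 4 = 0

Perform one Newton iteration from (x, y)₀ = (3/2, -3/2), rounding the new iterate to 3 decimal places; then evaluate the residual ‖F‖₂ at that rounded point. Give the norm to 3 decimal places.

3.209

At (3/2, -3/2): F = (-13.875, 5.750).
Jacobian J = [[-5·y^2, -10·x·y - 2], [2·x - y, -x + 2·y - 2]].
At the point, J = [[-11.250, 20.500], [4.500, -6.500]] (det J = -19.125).
Solving J·Δ = −F gives Δ = (-1.448, -0.118).
Then the next iterate is (x, y)₁ = (0.052, -1.618).
Re-evaluating at (0.052, -1.618): F = (2.55534, 1.94076), so ‖F‖₂ = 3.209.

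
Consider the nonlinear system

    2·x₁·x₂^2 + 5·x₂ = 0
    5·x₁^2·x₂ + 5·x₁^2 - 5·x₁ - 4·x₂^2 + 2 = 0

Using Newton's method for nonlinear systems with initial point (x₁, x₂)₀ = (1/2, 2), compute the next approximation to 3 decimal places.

(0.059, 0.837)

At (1/2, 2): F = (14.000, -12.750).
Jacobian J = [[2·x₂^2, 4·x₁·x₂ + 5], [10·x₁·x₂ + 10·x₁ - 5, 5·x₁^2 - 8·x₂]].
At the point, J = [[8.000, 9.000], [10.000, -14.750]] (det J = -208.000).
Solving J·Δ = −F gives Δ = (-0.441, -1.163).
Then the next iterate is (x₁, x₂)₁ = (0.059, 0.837).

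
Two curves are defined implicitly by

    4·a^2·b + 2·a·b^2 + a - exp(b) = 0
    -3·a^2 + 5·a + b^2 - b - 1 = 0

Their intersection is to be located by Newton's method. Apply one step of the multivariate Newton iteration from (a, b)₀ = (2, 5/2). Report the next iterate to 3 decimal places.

(1.471, 1.387)

At (2, 5/2): F = (54.81751, 0.750).
Jacobian J = [[8·a·b + 2·b^2 + 1, 4·a^2 + 4·a·b - exp(b)], [-6·a + 5, 2·b - 1]].
At the point, J = [[53.500, 23.81751], [-7.000, 4.000]] (det J = 380.72254).
Solving J·Δ = −F gives Δ = (-0.529, -1.113).
Then the next iterate is (a, b)₁ = (1.471, 1.387).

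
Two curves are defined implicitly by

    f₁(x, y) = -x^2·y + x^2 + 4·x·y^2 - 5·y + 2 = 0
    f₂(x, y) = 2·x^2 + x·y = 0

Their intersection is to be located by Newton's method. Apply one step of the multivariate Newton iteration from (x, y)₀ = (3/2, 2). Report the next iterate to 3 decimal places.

(0.583, 1.891)

At (3/2, 2): F = (13.750, 7.500).
Jacobian J = [[-2·x·y + 2·x + 4·y^2, -x^2 + 8·x·y - 5], [4·x + y, x]].
At the point, J = [[13.000, 16.750], [8.000, 1.500]] (det J = -114.500).
Solving J·Δ = −F gives Δ = (-0.917, -0.109).
Then the next iterate is (x, y)₁ = (0.583, 1.891).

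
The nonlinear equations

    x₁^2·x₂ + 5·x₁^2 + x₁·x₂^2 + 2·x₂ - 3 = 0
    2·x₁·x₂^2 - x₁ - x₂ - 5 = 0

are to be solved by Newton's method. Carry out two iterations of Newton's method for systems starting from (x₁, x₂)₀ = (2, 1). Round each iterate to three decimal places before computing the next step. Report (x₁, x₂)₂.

(-0.971, 4.780)

At (2, 1): F = (25.000, -4.000).
Jacobian J = [[2·x₁·x₂ + 10·x₁ + x₂^2, x₁^2 + 2·x₁·x₂ + 2], [2·x₂^2 - 1, 4·x₁·x₂ - 1]].
At the point, J = [[25.000, 10.000], [1.000, 7.000]] (det J = 165.000).
Solving J·Δ = −F gives Δ = (-1.303, 0.758).
Then the next iterate is (x₁, x₂)₁ = (0.697, 1.758).
Round to (0.697, 1.758) and repeat: F = (5.95322, -3.14675), J = [[12.51122, 4.93646], [5.18113, 3.90130]].
Δ = (-1.668, 3.022), so (x₁, x₂)₂ = (-0.971, 4.780).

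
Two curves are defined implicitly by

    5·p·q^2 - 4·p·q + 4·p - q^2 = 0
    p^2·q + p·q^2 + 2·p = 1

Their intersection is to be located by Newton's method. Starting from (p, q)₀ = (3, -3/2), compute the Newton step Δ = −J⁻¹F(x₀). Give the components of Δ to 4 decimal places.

(-0.3684, 0.9939)

At (3, -3/2): F = (61.5000, -1.7500).
Jacobian J = [[5·q^2 - 4·q + 4, 10·p·q - 4·p - 2·q], [2·p·q + q^2 + 2, p^2 + 2·p·q]].
At the point, J = [[21.2500, -54.0000], [-4.7500, 0.0000]] (det J = -256.5000).
Solving J·Δ = −F gives Δ = (-0.3684, 0.9939).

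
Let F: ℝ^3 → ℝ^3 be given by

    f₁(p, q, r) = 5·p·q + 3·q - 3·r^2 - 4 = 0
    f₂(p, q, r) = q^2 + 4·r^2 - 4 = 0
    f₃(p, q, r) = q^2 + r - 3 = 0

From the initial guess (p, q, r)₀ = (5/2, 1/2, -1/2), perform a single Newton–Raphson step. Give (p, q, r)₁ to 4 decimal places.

(-18.3500, 3.6500, -0.4000)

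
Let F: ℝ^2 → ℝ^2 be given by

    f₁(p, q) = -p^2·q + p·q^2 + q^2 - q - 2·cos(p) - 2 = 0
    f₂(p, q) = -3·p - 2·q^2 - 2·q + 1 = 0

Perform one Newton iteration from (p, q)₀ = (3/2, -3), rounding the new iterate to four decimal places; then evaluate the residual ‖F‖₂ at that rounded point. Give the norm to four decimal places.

8.4995

At (3/2, -3): F = (30.108526, -15.5000).
Jacobian J = [[-2·p·q + q^2 + 2·sin(p), -p^2 + 2·p·q + 2·q - 1], [-3, -4·q - 2]].
At the point, J = [[19.994990, -18.2500], [-3.0000, 10.0000]] (det J = 145.199900).
Solving J·Δ = −F gives Δ = (-0.1254, 1.5124).
Then the next iterate is (p, q)₁ = (1.3746, -1.4876).
Re-evaluating at (1.3746, -1.4876): F = (7.163458, -4.574508), so ‖F‖₂ = 8.4995.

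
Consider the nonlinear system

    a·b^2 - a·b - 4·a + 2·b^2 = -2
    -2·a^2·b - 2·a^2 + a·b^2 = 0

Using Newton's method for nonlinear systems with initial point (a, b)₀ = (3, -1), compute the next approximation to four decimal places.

At (3, -1): F = (-2.0000, 3.0000).
Jacobian J = [[b^2 - b - 4, 2·a·b - a + 4·b], [-4·a·b - 4·a + b^2, -2·a^2 + 2·a·b]].
At the point, J = [[-2.0000, -13.0000], [1.0000, -24.0000]] (det J = 61.0000).
Solving J·Δ = −F gives Δ = (-1.4262, 0.0656).
Then the next iterate is (a, b)₁ = (1.5738, -0.9344).

(1.5738, -0.9344)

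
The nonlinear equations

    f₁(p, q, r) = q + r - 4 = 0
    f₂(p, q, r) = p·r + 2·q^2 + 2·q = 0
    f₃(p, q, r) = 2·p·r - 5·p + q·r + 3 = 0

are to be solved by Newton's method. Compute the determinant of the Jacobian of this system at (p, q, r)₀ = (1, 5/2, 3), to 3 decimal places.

-15.500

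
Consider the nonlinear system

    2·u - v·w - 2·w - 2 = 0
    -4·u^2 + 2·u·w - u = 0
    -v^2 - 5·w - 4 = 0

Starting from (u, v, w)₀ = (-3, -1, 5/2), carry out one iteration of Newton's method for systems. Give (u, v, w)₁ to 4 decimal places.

(-2.1950, -2.8586, -1.7435)

At (-3, -1, 5/2): F = (-10.5000, -48.0000, -17.5000).
Jacobian J = [[2, -w, -v - 2], [-8·u + 2·w - 1, 0, 2·u], [0, -2·v, -5]].
At the point, J = [[2.0000, -2.5000, -1.0000], [28.0000, 0.0000, -6.0000], [0.0000, 2.0000, -5.0000]] (det J = -382.0000).
Solving J·Δ = −F gives Δ = (0.8050, -1.8586, -4.2435).
Then the next iterate is (u, v, w)₁ = (-2.1950, -2.8586, -1.7435).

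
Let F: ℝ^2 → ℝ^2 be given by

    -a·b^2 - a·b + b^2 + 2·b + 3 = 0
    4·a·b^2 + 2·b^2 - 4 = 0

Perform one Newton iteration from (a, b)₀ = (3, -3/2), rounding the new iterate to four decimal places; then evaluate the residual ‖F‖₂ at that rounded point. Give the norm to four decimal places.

At (3, -3/2): F = (0.0000, 27.5000).
Jacobian J = [[-b^2 - b, -2·a·b - a + 2·b + 2], [4·b^2, 8·a·b + 4·b]].
At the point, J = [[-0.7500, 5.0000], [9.0000, -42.0000]] (det J = -13.5000).
Solving J·Δ = −F gives Δ = (-10.1852, -1.5278).
Then the next iterate is (a, b)₁ = (-7.1852, -3.0278).
Re-evaluating at (-7.1852, -3.0278): F = (50.227469, -249.148232), so ‖F‖₂ = 254.1607.

254.1607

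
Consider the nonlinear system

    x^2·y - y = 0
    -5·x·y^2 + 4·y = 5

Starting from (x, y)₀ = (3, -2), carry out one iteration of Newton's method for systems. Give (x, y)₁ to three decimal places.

(2.276, -1.086)

At (3, -2): F = (-16.000, -73.000).
Jacobian J = [[2·x·y, x^2 - 1], [-5·y^2, -10·x·y + 4]].
At the point, J = [[-12.000, 8.000], [-20.000, 64.000]] (det J = -608.000).
Solving J·Δ = −F gives Δ = (-0.724, 0.914).
Then the next iterate is (x, y)₁ = (2.276, -1.086).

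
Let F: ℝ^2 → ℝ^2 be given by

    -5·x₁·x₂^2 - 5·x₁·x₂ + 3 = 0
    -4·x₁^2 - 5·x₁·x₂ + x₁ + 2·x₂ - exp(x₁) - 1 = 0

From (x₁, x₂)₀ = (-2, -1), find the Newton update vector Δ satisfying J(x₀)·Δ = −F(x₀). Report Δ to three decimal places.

(1.259, 0.300)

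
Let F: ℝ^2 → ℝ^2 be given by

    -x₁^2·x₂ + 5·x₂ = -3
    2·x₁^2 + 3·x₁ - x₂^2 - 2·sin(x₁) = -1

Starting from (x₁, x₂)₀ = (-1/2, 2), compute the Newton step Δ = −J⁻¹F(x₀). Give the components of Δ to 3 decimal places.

At (-1/2, 2): F = (12.500, -3.04115).
Jacobian J = [[-2·x₁·x₂, -x₁^2 + 5], [4·x₁ - 2·cos(x₁) + 3, -2·x₂]].
At the point, J = [[2.000, 4.750], [-0.75517, -4.000]] (det J = -4.41297).
Solving J·Δ = −F gives Δ = (-8.057, 0.761).

(-8.057, 0.761)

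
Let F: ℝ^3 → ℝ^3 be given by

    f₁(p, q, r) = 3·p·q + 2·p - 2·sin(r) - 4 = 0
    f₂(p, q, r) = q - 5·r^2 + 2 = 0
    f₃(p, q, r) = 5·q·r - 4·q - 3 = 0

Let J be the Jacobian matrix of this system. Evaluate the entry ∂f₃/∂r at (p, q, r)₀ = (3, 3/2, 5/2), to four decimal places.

7.5000

∂f₃/∂r = 5·q.
At (3, 3/2, 5/2) this is 7.5000.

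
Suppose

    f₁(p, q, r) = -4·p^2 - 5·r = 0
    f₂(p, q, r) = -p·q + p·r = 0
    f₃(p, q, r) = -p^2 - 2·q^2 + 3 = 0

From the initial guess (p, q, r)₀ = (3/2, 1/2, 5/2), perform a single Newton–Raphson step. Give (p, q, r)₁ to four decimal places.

(7.0962, -7.7692, -15.2308)

At (3/2, 1/2, 5/2): F = (-21.5000, 3.0000, 0.2500).
Jacobian J = [[-8·p, 0, -5], [-q + r, -p, p], [-2·p, -4·q, 0]].
At the point, J = [[-12.0000, 0.0000, -5.0000], [2.0000, -1.5000, 1.5000], [-3.0000, -2.0000, 0.0000]] (det J = 6.5000).
Solving J·Δ = −F gives Δ = (5.5962, -8.2692, -17.7308).
Then the next iterate is (p, q, r)₁ = (7.0962, -7.7692, -15.2308).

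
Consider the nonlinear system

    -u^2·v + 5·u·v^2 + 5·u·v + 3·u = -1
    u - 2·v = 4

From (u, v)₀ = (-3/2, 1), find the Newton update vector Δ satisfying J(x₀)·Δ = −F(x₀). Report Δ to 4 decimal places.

(-19.8793, -13.6897)

At (-3/2, 1): F = (-20.7500, -7.5000).
Jacobian J = [[-2·u·v + 5·v^2 + 5·v + 3, -u^2 + 10·u·v + 5·u], [1, -2]].
At the point, J = [[16.0000, -24.7500], [1.0000, -2.0000]] (det J = -7.2500).
Solving J·Δ = −F gives Δ = (-19.8793, -13.6897).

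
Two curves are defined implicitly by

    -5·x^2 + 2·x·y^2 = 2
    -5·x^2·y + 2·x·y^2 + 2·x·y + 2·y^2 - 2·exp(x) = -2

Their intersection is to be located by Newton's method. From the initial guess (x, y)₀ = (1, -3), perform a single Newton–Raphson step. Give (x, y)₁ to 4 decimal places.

At (1, -3): F = (11.0000, 41.563436).
Jacobian J = [[-10·x + 2·y^2, 4·x·y], [-10·x·y + 2·y^2 + 2·y - 2·exp(x), -5·x^2 + 4·x·y + 2·x + 4·y]].
At the point, J = [[8.0000, -12.0000], [36.563436, -27.0000]] (det J = 222.761236).
Solving J·Δ = −F gives Δ = (-0.9057, 0.3128).
Then the next iterate is (x, y)₁ = (0.0943, -2.6872).

(0.0943, -2.6872)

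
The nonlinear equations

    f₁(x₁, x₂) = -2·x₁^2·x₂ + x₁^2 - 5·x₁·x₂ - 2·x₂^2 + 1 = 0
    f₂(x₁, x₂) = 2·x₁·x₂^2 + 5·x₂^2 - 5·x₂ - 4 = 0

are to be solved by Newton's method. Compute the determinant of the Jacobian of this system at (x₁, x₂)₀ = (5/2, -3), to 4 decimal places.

-3016.0000

J = [[-4·x₁·x₂ + 2·x₁ - 5·x₂, -2·x₁^2 - 5·x₁ - 4·x₂], [2·x₂^2, 4·x₁·x₂ + 10·x₂ - 5]].
At the point, J = [[50.0000, -13.0000], [18.0000, -65.0000]].
det J = -3016.0000.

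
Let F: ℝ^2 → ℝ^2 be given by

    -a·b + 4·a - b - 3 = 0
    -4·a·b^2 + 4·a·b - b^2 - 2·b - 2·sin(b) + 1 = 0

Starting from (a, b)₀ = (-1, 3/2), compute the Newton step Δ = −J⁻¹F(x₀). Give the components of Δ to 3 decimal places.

(2.800, 4.074)

At (-1, 3/2): F = (-7.000, -3.24499).
Jacobian J = [[-b + 4, -a - 1], [-4·b^2 + 4·b, -8·a·b + 4·a - 2·b - 2·cos(b) - 2]].
At the point, J = [[2.500, 0.000], [-3.000, 2.85853]] (det J = 7.14631).
Solving J·Δ = −F gives Δ = (2.800, 4.074).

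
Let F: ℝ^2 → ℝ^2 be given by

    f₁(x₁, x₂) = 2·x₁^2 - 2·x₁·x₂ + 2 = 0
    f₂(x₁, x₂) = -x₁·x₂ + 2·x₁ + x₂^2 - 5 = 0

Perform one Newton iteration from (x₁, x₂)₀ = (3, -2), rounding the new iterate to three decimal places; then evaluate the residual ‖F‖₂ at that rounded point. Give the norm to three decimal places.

8.507

At (3, -2): F = (32.000, 11.000).
Jacobian J = [[4·x₁ - 2·x₂, -2·x₁], [-x₂ + 2, -x₁ + 2·x₂]].
At the point, J = [[16.000, -6.000], [4.000, -7.000]] (det J = -88.000).
Solving J·Δ = −F gives Δ = (-1.795, 0.545).
Then the next iterate is (x₁, x₂)₁ = (1.205, -1.455).
Re-evaluating at (1.205, -1.455): F = (8.41060, 1.28030), so ‖F‖₂ = 8.507.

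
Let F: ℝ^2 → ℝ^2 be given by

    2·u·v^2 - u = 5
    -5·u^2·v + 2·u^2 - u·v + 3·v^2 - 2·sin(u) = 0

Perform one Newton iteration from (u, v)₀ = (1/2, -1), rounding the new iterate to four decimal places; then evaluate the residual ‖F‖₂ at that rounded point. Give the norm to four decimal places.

At (1/2, -1): F = (-4.5000, 4.291149).
Jacobian J = [[2·v^2 - 1, 4·u·v], [-10·u·v + 4·u - v - 2·cos(u), -5·u^2 - u + 6·v]].
At the point, J = [[1.0000, -2.0000], [6.244835, -7.7500]] (det J = 4.739670).
Solving J·Δ = −F gives Δ = (-9.1688, -6.8344).
Then the next iterate is (u, v)₁ = (-8.6688, -7.8344).
Re-evaluating at (-8.6688, -7.8344): F = (-1060.475350, 3211.587928), so ‖F‖₂ = 3382.1450.

3382.1450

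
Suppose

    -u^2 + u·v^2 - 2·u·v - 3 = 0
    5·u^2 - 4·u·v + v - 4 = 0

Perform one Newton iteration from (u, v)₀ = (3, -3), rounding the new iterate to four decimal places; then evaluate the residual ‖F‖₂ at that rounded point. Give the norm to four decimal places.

At (3, -3): F = (33.0000, 74.0000).
Jacobian J = [[-2·u + v^2 - 2·v, 2·u·v - 2·u], [10·u - 4·v, -4·u + 1]].
At the point, J = [[9.0000, -24.0000], [42.0000, -11.0000]] (det J = 909.0000).
Solving J·Δ = −F gives Δ = (-1.5545, 0.7921).
Then the next iterate is (u, v)₁ = (1.4455, -2.2079).
Re-evaluating at (1.4455, -2.2079): F = (8.340124, 17.005529), so ‖F‖₂ = 18.9406.

18.9406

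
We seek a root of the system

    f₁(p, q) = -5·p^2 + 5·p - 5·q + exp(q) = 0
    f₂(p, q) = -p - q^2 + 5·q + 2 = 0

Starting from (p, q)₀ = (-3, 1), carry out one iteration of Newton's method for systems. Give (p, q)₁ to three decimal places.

At (-3, 1): F = (-62.28172, 9.000).
Jacobian J = [[-10·p + 5, exp(q) - 5], [-1, -2·q + 5]].
At the point, J = [[35.000, -2.28172], [-1.000, 3.000]] (det J = 102.71828).
Solving J·Δ = −F gives Δ = (1.619, -2.460).
Then the next iterate is (p, q)₁ = (-1.381, -1.460).

(-1.381, -1.460)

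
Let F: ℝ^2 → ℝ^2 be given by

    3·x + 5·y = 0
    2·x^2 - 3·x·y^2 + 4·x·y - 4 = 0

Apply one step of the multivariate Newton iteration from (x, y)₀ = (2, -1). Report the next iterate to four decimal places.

At (2, -1): F = (1.0000, -10.0000).
Jacobian J = [[3, 5], [4·x - 3·y^2 + 4·y, -6·x·y + 4·x]].
At the point, J = [[3.0000, 5.0000], [1.0000, 20.0000]] (det J = 55.0000).
Solving J·Δ = −F gives Δ = (-1.2727, 0.5636).
Then the next iterate is (x, y)₁ = (0.7273, -0.4364).

(0.7273, -0.4364)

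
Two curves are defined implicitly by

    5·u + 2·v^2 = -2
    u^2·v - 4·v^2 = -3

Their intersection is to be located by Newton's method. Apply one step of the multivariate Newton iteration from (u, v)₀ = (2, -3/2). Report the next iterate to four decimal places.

(-2.3636, -2.3864)

At (2, -3/2): F = (16.5000, -12.0000).
Jacobian J = [[5, 4·v], [2·u·v, u^2 - 8·v]].
At the point, J = [[5.0000, -6.0000], [-6.0000, 16.0000]] (det J = 44.0000).
Solving J·Δ = −F gives Δ = (-4.3636, -0.8864).
Then the next iterate is (u, v)₁ = (-2.3636, -2.3864).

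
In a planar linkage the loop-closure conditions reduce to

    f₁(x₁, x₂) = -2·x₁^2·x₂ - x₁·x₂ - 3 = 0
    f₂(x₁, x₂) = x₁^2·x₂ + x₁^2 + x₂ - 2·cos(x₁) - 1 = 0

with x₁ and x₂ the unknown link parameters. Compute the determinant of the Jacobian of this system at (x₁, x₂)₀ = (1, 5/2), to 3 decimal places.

1.049

J = [[-4·x₁·x₂ - x₂, -2·x₁^2 - x₁], [2·x₁·x₂ + 2·x₁ + 2·sin(x₁), x₁^2 + 1]].
At the point, J = [[-12.500, -3.000], [8.68294, 2.000]].
det J = 1.049.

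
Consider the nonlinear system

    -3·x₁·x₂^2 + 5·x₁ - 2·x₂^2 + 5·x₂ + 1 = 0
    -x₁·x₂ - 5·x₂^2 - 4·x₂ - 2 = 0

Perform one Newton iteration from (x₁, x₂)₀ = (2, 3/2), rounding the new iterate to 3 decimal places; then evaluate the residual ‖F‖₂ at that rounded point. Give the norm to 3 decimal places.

At (2, 3/2): F = (0.500, -22.250).
Jacobian J = [[-3·x₂^2 + 5, -6·x₁·x₂ - 4·x₂ + 5], [-x₂, -x₁ - 10·x₂ - 4]].
At the point, J = [[-1.750, -19.000], [-1.500, -21.000]] (det J = 8.250).
Solving J·Δ = −F gives Δ = (52.515, -4.811).
Then the next iterate is (x₁, x₂)₁ = (54.515, -3.311).
Re-evaluating at (54.515, -3.311): F = (-1557.80365, 136.92956), so ‖F‖₂ = 1563.810.

1563.810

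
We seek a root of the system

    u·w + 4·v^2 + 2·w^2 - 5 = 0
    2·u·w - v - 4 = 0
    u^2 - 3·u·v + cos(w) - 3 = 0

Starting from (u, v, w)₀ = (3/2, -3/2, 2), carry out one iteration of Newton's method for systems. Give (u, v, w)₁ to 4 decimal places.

At (3/2, -3/2, 2): F = (15.0000, 3.5000, 5.583853).
Jacobian J = [[w, 8·v, u + 4·w], [2·w, -1, 2·u], [2·u - 3·v, -3·u, -sin(w)]].
At the point, J = [[2.0000, -12.0000, 9.5000], [4.0000, -1.0000, 3.0000], [7.5000, -4.5000, -0.909297]] (det J = -384.577682).
Solving J·Δ = −F gives Δ = (-0.3111, 0.8191, -0.4788).
Then the next iterate is (u, v, w)₁ = (1.1889, -0.6809, 1.5212).

(1.1889, -0.6809, 1.5212)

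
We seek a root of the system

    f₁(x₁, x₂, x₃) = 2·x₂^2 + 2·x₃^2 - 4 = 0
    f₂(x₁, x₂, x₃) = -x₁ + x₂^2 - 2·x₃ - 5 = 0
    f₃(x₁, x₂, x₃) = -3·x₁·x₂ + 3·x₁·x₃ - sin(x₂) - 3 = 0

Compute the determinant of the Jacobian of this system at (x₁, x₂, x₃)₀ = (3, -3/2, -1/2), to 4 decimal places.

J = [[0, 4·x₂, 4·x₃], [-1, 2·x₂, -2], [-3·x₂ + 3·x₃, -3·x₁ - cos(x₂), 3·x₁]].
At the point, J = [[0.0000, -6.0000, -2.0000], [-1.0000, -3.0000, -2.0000], [3.0000, -9.070737, 9.0000]].
det J = -54.1415.

-54.1415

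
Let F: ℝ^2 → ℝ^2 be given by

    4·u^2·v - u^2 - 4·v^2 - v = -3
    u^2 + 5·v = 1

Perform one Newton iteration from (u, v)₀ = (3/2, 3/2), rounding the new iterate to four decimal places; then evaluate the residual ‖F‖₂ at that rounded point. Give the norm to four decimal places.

At (3/2, 3/2): F = (3.7500, 8.7500).
Jacobian J = [[8·u·v - 2·u, 4·u^2 - 8·v - 1], [2·u, 5]].
At the point, J = [[15.0000, -4.0000], [3.0000, 5.0000]] (det J = 87.0000).
Solving J·Δ = −F gives Δ = (-0.6178, -1.3793).
Then the next iterate is (u, v)₁ = (0.8822, 0.1207).
Re-evaluating at (0.8822, 0.1207): F = (2.418501, 0.381777), so ‖F‖₂ = 2.4484.

2.4484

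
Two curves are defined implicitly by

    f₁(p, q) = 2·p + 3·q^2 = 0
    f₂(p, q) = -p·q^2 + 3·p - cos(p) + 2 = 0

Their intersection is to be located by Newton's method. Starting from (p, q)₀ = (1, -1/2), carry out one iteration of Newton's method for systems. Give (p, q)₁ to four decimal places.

(-0.2039, -0.3859)

At (1, -1/2): F = (2.7500, 4.209698).
Jacobian J = [[2, 6·q], [-q^2 + sin(p) + 3, -2·p·q]].
At the point, J = [[2.0000, -3.0000], [3.591471, 1.0000]] (det J = 12.774413).
Solving J·Δ = −F gives Δ = (-1.2039, 0.1141).
Then the next iterate is (p, q)₁ = (-0.2039, -0.3859).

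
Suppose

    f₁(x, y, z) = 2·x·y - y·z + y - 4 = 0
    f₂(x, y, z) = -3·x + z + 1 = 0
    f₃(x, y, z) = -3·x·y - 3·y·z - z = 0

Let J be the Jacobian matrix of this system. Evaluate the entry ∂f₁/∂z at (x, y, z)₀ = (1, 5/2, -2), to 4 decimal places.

∂f₁/∂z = -y.
At (1, 5/2, -2) this is -2.5000.

-2.5000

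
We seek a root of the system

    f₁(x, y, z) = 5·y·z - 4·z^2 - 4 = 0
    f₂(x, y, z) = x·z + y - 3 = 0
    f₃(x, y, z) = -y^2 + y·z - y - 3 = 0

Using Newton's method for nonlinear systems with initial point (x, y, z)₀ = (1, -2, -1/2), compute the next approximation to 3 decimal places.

(-8.600, -0.800, -1.000)

At (1, -2, -1/2): F = (0.000, -5.500, -4.000).
Jacobian J = [[0, 5·z, 5·y - 8·z], [z, 1, x], [0, -2·y + z - 1, y]].
At the point, J = [[0.000, -2.500, -6.000], [-0.500, 1.000, 1.000], [0.000, 2.500, -2.000]] (det J = 10.000).
Solving J·Δ = −F gives Δ = (-9.600, 1.200, -0.500).
Then the next iterate is (x, y, z)₁ = (-8.600, -0.800, -1.000).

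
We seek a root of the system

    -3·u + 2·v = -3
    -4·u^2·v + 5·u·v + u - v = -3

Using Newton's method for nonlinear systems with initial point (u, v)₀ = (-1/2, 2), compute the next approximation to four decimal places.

(-1.5306, -3.7959)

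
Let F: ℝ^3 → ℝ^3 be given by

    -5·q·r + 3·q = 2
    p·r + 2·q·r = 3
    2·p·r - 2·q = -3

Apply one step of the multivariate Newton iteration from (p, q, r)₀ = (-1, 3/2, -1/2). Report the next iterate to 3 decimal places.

At (-1, 3/2, -1/2): F = (6.250, -4.000, 1.000).
Jacobian J = [[0, -5·r + 3, -5·q], [r, 2·r, p + 2·q], [2·r, -2, 2·p]].
At the point, J = [[0.000, 5.500, -7.500], [-0.500, -1.000, 2.000], [-1.000, -2.000, -2.000]] (det J = -16.500).
Solving J·Δ = −F gives Δ = (-3.818, 0.909, 1.500).
Then the next iterate is (p, q, r)₁ = (-4.818, 2.409, 1.000).

(-4.818, 2.409, 1.000)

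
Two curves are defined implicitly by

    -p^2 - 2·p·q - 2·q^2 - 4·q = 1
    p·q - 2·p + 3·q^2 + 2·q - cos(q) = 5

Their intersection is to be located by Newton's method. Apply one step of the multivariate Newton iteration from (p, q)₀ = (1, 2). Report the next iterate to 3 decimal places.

(-0.992, 1.282)

At (1, 2): F = (-22.000, 11.41615).
Jacobian J = [[-2·p - 2·q, -2·p - 4·q - 4], [q - 2, p + 6·q + sin(q) + 2]].
At the point, J = [[-6.000, -14.000], [0.000, 15.90930]] (det J = -95.45578).
Solving J·Δ = −F gives Δ = (-1.992, -0.718).
Then the next iterate is (p, q)₁ = (-0.992, 1.282).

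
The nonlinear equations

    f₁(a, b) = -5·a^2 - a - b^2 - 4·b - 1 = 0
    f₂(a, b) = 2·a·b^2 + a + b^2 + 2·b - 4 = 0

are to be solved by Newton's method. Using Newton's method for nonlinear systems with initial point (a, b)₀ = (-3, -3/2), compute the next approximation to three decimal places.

At (-3, -3/2): F = (-39.250, -21.250).
Jacobian J = [[-10·a - 1, -2·b - 4], [2·b^2 + 1, 4·a·b + 2·b + 2]].
At the point, J = [[29.000, -1.000], [5.500, 17.000]] (det J = 498.500).
Solving J·Δ = −F gives Δ = (1.381, 0.803).
Then the next iterate is (a, b)₁ = (-1.619, -0.697).

(-1.619, -0.697)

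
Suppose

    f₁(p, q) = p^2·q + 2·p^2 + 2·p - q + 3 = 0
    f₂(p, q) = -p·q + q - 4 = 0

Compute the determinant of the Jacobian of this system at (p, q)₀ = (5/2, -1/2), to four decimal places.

J = [[2·p·q + 4·p + 2, p^2 - 1], [-q, -p + 1]].
At the point, J = [[9.5000, 5.2500], [0.5000, -1.5000]].
det J = -16.8750.

-16.8750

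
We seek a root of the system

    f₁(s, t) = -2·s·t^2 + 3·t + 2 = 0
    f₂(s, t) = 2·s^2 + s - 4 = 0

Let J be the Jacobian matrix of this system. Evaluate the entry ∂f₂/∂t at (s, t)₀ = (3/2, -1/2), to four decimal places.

0.0000

∂f₂/∂t = 0.
At (3/2, -1/2) this is 0.0000.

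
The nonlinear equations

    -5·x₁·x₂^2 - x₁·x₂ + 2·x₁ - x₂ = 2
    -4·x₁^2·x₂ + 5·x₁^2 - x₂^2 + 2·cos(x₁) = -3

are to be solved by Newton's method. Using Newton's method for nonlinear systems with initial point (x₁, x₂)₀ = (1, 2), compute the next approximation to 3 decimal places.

(15.158, -11.962)

At (1, 2): F = (-24.000, -2.91940).
Jacobian J = [[-5·x₂^2 - x₂ + 2, -10·x₁·x₂ - x₁ - 1], [-8·x₁·x₂ + 10·x₁ - 2·sin(x₁), -4·x₁^2 - 2·x₂]].
At the point, J = [[-20.000, -22.000], [-7.68294, -8.000]] (det J = -9.02472).
Solving J·Δ = −F gives Δ = (14.158, -13.962).
Then the next iterate is (x₁, x₂)₁ = (15.158, -11.962).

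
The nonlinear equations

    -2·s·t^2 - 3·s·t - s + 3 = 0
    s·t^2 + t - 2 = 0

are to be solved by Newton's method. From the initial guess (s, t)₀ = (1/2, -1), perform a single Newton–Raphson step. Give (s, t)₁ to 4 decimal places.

(3.0000, -7.0000)

At (1/2, -1): F = (3.0000, -2.5000).
Jacobian J = [[-2·t^2 - 3·t - 1, -4·s·t - 3·s], [t^2, 2·s·t + 1]].
At the point, J = [[0.0000, 0.5000], [1.0000, 0.0000]] (det J = -0.5000).
Solving J·Δ = −F gives Δ = (2.5000, -6.0000).
Then the next iterate is (s, t)₁ = (3.0000, -7.0000).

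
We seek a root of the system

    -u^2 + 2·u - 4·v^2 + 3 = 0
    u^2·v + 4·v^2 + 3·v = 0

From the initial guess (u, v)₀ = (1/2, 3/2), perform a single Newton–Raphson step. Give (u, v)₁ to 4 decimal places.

At (1/2, 3/2): F = (-5.2500, 13.8750).
Jacobian J = [[-2·u + 2, -8·v], [2·u·v, u^2 + 8·v + 3]].
At the point, J = [[1.0000, -12.0000], [1.5000, 15.2500]] (det J = 33.2500).
Solving J·Δ = −F gives Δ = (-2.5996, -0.6541).
Then the next iterate is (u, v)₁ = (-2.0996, 0.8459).

(-2.0996, 0.8459)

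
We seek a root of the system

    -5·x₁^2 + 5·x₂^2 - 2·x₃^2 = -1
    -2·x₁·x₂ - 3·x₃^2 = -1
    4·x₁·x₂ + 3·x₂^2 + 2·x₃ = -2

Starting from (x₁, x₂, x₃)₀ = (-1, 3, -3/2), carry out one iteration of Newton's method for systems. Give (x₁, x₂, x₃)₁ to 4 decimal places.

(-0.5179, 1.4971, -0.8724)

At (-1, 3, -3/2): F = (36.5000, 0.2500, 14.0000).
Jacobian J = [[-10·x₁, 10·x₂, -4·x₃], [-2·x₂, -2·x₁, -6·x₃], [4·x₂, 4·x₁ + 6·x₂, 2]].
At the point, J = [[10.0000, 30.0000, 6.0000], [-6.0000, 2.0000, 9.0000], [12.0000, 14.0000, 2.0000]] (det J = 1732.0000).
Solving J·Δ = −F gives Δ = (0.4821, -1.5029, 0.6276).
Then the next iterate is (x₁, x₂, x₃)₁ = (-0.5179, 1.4971, -0.8724).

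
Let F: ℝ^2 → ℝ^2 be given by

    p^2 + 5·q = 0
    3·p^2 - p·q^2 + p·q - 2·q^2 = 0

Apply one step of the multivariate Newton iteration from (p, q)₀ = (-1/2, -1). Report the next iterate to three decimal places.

(-0.028, 0.044)

At (-1/2, -1): F = (-4.750, -0.250).
Jacobian J = [[2·p, 5], [6·p - q^2 + q, -2·p·q + p - 4·q]].
At the point, J = [[-1.000, 5.000], [-5.000, 2.500]] (det J = 22.500).
Solving J·Δ = −F gives Δ = (0.472, 1.044).
Then the next iterate is (p, q)₁ = (-0.028, 0.044).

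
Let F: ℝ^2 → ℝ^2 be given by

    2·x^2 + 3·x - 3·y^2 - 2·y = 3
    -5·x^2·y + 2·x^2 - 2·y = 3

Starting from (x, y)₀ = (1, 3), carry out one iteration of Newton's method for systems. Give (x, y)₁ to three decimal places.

At (1, 3): F = (-31.000, -22.000).
Jacobian J = [[4·x + 3, -6·y - 2], [-10·x·y + 4·x, -5·x^2 - 2]].
At the point, J = [[7.000, -20.000], [-26.000, -7.000]] (det J = -569.000).
Solving J·Δ = −F gives Δ = (-0.392, -1.687).
Then the next iterate is (x, y)₁ = (0.608, 1.313).

(0.608, 1.313)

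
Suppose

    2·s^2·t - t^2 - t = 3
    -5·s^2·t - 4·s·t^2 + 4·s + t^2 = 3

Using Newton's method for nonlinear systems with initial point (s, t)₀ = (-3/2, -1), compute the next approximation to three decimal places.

At (-3/2, -1): F = (-7.500, 9.250).
Jacobian J = [[4·s·t, 2·s^2 - 2·t - 1], [-10·s·t - 4·t^2 + 4, -5·s^2 - 8·s·t + 2·t]].
At the point, J = [[6.000, 5.500], [-15.000, -25.250]] (det J = -69.000).
Solving J·Δ = −F gives Δ = (2.007, -0.826).
Then the next iterate is (s, t)₁ = (0.507, -1.826).

(0.507, -1.826)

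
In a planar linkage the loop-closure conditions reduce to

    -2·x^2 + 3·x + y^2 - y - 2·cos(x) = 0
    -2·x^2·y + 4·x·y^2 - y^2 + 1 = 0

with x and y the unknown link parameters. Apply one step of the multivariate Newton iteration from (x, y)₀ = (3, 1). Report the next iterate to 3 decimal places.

(2.178, 0.857)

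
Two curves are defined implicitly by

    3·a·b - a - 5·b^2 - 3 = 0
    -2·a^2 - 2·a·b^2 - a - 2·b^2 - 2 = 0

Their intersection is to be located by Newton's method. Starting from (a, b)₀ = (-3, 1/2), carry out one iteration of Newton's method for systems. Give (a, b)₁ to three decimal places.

(-1.342, 0.148)

At (-3, 1/2): F = (-5.750, -16.000).
Jacobian J = [[3·b - 1, 3·a - 10·b], [-4·a - 2·b^2 - 1, -4·a·b - 4·b]].
At the point, J = [[0.500, -14.000], [10.500, 4.000]] (det J = 149.000).
Solving J·Δ = −F gives Δ = (1.658, -0.352).
Then the next iterate is (a, b)₁ = (-1.342, 0.148).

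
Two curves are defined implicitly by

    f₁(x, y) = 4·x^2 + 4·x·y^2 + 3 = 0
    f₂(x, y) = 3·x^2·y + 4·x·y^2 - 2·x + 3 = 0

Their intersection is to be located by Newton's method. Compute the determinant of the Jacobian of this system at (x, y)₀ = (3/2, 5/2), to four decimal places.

J = [[8·x + 4·y^2, 8·x·y], [6·x·y + 4·y^2 - 2, 3·x^2 + 8·x·y]].
At the point, J = [[37.0000, 30.0000], [45.5000, 36.7500]].
det J = -5.2500.

-5.2500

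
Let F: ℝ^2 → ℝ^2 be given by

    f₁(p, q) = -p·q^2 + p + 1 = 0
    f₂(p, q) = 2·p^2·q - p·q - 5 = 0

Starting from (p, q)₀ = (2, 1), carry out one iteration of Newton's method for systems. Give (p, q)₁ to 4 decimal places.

(1.6429, 1.2500)

At (2, 1): F = (1.0000, 1.0000).
Jacobian J = [[-q^2 + 1, -2·p·q], [4·p·q - q, 2·p^2 - p]].
At the point, J = [[0.0000, -4.0000], [7.0000, 6.0000]] (det J = 28.0000).
Solving J·Δ = −F gives Δ = (-0.3571, 0.2500).
Then the next iterate is (p, q)₁ = (1.6429, 1.2500).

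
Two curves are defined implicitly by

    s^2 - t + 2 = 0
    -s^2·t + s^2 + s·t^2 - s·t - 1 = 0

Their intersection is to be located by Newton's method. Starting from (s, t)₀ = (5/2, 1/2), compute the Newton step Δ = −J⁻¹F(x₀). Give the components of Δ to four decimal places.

At (5/2, 1/2): F = (7.7500, 1.5000).
Jacobian J = [[2·s, -1], [-2·s·t + 2·s + t^2 - t, -s^2 + 2·s·t - s]].
At the point, J = [[5.0000, -1.0000], [2.2500, -6.2500]] (det J = -29.0000).
Solving J·Δ = −F gives Δ = (-1.6185, -0.3427).

(-1.6185, -0.3427)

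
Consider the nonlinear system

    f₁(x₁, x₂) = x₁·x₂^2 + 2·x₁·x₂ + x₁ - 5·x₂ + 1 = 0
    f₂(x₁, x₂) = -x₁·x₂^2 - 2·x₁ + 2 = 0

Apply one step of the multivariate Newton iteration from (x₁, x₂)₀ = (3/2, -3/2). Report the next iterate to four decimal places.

(1.9340, -0.1179)

At (3/2, -3/2): F = (8.8750, -4.3750).
Jacobian J = [[x₂^2 + 2·x₂ + 1, 2·x₁·x₂ + 2·x₁ - 5], [-x₂^2 - 2, -2·x₁·x₂]].
At the point, J = [[0.2500, -6.5000], [-4.2500, 4.5000]] (det J = -26.5000).
Solving J·Δ = −F gives Δ = (0.4340, 1.3821).
Then the next iterate is (x₁, x₂)₁ = (1.9340, -0.1179).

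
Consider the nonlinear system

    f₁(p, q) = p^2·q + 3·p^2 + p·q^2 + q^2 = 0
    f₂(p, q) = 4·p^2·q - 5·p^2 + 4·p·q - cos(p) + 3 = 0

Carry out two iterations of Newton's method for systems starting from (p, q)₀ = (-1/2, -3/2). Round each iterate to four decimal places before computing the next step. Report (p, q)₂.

(-1.4116, -9.4143)

At (-1/2, -3/2): F = (1.5000, 2.372417).
Jacobian J = [[2·p·q + 6·p + q^2, p^2 + 2·p·q + 2·q], [8·p·q - 10·p + 4·q + sin(p), 4·p^2 + 4·p]].
At the point, J = [[0.7500, -1.2500], [4.520574, -1.0000]] (det J = 4.900718).
Solving J·Δ = −F gives Δ = (-0.2990, 1.0206).
Then the next iterate is (p, q)₁ = (-0.7990, -0.4794).
Round to (-0.7990, -0.4794) and repeat: F = (1.655348, -0.581464), J = [[-3.798094, 0.445682], [8.420066, -0.642396]].
Δ = (-0.6126, -8.9349), so (p, q)₂ = (-1.4116, -9.4143).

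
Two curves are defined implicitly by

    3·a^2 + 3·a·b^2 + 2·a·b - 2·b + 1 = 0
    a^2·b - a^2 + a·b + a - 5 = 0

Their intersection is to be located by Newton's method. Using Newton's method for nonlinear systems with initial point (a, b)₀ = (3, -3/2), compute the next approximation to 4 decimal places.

(1.3246, -1.2474)

At (3, -3/2): F = (42.2500, -29.0000).
Jacobian J = [[6·a + 3·b^2 + 2·b, 6·a·b + 2·a - 2], [2·a·b - 2·a + b + 1, a^2 + a]].
At the point, J = [[21.7500, -23.0000], [-15.5000, 12.0000]] (det J = -95.5000).
Solving J·Δ = −F gives Δ = (-1.6754, 0.2526).
Then the next iterate is (a, b)₁ = (1.3246, -1.2474).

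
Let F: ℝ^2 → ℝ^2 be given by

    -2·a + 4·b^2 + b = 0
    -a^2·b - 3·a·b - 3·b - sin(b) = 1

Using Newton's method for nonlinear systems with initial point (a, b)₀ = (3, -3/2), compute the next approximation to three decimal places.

(1.348, -1.063)

At (3, -3/2): F = (1.500, 31.49749).
Jacobian J = [[-2, 8·b + 1], [-2·a·b - 3·b, -a^2 - 3·a - cos(b) - 3]].
At the point, J = [[-2.000, -11.000], [13.500, -21.07074]] (det J = 190.64147).
Solving J·Δ = −F gives Δ = (-1.652, 0.437).
Then the next iterate is (a, b)₁ = (1.348, -1.063).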